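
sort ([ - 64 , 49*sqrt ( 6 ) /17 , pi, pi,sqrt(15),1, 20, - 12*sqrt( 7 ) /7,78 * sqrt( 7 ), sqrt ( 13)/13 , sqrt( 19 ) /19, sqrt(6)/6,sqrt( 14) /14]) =[- 64,-12*sqrt( 7)/7,sqrt( 19)/19,sqrt(14)/14,sqrt(13)/13,sqrt( 6) /6,1,pi , pi,sqrt(15),49*sqrt(6 )/17,20, 78*sqrt(7) ]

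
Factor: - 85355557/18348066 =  - 2^ ( - 1) * 3^( - 3)*7^1*11^(-1) * 17^ ( - 1)*23^( - 1 )*79^( - 1)*127^1*96013^1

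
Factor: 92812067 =92812067^1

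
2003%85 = 48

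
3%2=1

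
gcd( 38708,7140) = 4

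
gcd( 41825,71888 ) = 1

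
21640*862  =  18653680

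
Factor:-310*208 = - 64480 = - 2^5 *5^1 * 13^1 * 31^1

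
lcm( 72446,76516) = 6809924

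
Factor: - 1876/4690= - 2^1*5^( - 1 ) = - 2/5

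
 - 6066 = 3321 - 9387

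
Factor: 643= 643^1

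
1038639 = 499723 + 538916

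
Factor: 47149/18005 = 5^(-1)*13^(  -  1 )* 277^( - 1)*47149^1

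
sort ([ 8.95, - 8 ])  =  [  -  8, 8.95 ] 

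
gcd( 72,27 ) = 9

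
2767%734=565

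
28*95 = 2660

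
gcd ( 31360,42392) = 56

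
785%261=2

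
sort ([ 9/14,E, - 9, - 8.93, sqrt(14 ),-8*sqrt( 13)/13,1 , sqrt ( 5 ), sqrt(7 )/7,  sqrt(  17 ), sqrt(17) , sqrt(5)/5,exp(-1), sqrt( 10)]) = [ - 9, - 8.93, - 8*sqrt ( 13)/13,exp( - 1), sqrt(7 )/7, sqrt( 5)/5, 9/14, 1, sqrt(5), E,sqrt(10) , sqrt( 14 ), sqrt( 17),  sqrt(17 )] 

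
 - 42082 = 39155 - 81237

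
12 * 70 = 840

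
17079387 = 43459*393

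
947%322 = 303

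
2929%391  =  192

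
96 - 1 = 95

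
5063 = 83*61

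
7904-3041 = 4863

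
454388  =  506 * 898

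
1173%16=5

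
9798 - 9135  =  663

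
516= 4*129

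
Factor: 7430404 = 2^2*761^1*2441^1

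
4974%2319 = 336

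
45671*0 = 0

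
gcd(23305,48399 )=1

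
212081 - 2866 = 209215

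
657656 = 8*82207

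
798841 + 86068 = 884909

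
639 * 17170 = 10971630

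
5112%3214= 1898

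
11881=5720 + 6161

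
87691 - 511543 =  - 423852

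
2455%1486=969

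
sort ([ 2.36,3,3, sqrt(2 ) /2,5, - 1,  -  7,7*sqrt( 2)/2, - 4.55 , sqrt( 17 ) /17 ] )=[ - 7,- 4.55 ,-1, sqrt( 17)/17,sqrt(2)/2,  2.36,3,3,7*sqrt ( 2)/2,5 ]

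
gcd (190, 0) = 190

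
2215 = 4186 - 1971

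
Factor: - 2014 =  - 2^1 *19^1*53^1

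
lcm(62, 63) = 3906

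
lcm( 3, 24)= 24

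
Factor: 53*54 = 2862 = 2^1*3^3*53^1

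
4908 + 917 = 5825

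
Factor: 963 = 3^2 * 107^1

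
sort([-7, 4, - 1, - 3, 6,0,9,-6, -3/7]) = [ -7,-6,-3, - 1, - 3/7, 0,4,  6, 9] 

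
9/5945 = 9/5945 = 0.00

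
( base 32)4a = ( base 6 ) 350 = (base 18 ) 7c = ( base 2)10001010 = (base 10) 138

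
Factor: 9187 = 9187^1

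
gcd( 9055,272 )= 1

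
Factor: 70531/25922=2^( - 1 )*13^( - 1 )*251^1*281^1*997^( - 1 )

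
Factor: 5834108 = 2^2*7^1*139^1*1499^1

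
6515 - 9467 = -2952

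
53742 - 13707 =40035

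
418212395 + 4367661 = 422580056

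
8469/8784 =941/976= 0.96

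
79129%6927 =2932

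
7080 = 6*1180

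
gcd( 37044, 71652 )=84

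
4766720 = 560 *8512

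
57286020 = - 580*( - 98769) 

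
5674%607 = 211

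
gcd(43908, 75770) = 2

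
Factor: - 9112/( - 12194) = 2^2*7^(-1)*13^(-1)*17^1 = 68/91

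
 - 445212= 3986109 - 4431321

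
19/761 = 19/761 = 0.02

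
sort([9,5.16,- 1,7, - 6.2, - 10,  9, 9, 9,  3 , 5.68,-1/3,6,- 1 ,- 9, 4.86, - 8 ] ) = [ - 10, - 9,- 8, - 6.2, - 1, -1, - 1/3,3,4.86, 5.16,5.68,6,7,9,9,9,9 ]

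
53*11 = 583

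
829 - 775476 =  - 774647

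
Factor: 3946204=2^2*29^1 * 34019^1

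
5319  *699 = 3717981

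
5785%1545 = 1150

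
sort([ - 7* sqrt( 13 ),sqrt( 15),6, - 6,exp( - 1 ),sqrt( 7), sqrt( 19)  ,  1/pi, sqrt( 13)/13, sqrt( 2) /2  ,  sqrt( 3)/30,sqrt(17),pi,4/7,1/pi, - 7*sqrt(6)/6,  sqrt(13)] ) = [ - 7*sqrt(13 ), -6,-7*sqrt(6)/6,sqrt(3 ) /30 , sqrt(13 )/13,1/pi,1/pi,exp ( - 1), 4/7, sqrt( 2 ) /2,sqrt( 7),  pi,sqrt(13) , sqrt(15), sqrt(17), sqrt(19),6]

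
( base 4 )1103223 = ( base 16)14eb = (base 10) 5355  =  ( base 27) 799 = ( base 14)1D47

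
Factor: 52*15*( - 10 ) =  -2^3 *3^1*5^2*13^1=- 7800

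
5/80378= 5/80378 = 0.00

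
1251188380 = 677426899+573761481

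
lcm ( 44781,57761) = 3985509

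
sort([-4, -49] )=[ - 49  , - 4] 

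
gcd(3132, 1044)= 1044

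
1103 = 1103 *1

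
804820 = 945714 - 140894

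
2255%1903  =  352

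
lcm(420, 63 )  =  1260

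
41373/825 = 50+41/275 = 50.15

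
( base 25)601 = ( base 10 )3751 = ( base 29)4da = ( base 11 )2900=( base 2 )111010100111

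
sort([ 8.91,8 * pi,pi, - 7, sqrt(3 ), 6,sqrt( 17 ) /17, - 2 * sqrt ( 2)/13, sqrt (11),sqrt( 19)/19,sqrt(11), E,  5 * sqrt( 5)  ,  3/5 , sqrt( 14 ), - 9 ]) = [-9,-7, - 2*sqrt(2 ) /13,sqrt( 19) /19,  sqrt ( 17)/17,3/5,sqrt(3 ), E  ,  pi,sqrt( 11) , sqrt( 11),  sqrt( 14),6,8.91,5*sqrt( 5 ), 8*pi]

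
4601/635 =4601/635= 7.25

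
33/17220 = 11/5740 = 0.00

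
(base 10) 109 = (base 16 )6d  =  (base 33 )3A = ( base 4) 1231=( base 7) 214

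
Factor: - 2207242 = - 2^1*1103621^1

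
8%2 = 0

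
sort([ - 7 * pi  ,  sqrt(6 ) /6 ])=[ - 7  *pi, sqrt( 6)/6 ]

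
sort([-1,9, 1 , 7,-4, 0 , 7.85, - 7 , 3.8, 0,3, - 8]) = [ - 8 ,-7 , - 4, -1, 0,  0, 1,3, 3.8,7,  7.85,9] 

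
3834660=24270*158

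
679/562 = 1 + 117/562 = 1.21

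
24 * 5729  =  137496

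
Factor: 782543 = 307^1 * 2549^1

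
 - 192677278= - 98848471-93828807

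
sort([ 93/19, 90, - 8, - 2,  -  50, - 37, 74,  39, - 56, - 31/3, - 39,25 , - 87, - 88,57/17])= [-88, - 87, - 56,-50, - 39,-37, -31/3, - 8, - 2, 57/17,93/19, 25, 39,74, 90]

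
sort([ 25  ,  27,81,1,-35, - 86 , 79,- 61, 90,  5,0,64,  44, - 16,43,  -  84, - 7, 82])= [- 86, - 84, - 61, - 35, - 16, - 7,0 , 1, 5,25, 27,43,44,64,79,81,82,90]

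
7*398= 2786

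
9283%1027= 40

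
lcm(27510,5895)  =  82530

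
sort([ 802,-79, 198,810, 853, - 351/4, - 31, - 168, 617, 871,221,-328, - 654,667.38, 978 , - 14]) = [-654, - 328, - 168, - 351/4,  -  79, -31, - 14,198,221, 617,667.38,802,  810,  853,871, 978]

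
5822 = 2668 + 3154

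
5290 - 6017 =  -727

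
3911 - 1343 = 2568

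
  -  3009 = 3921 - 6930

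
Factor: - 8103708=-2^2*3^2 * 163^1* 1381^1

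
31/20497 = 31/20497 = 0.00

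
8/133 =8/133 = 0.06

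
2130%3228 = 2130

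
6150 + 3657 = 9807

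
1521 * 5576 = 8481096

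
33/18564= 11/6188 = 0.00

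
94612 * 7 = 662284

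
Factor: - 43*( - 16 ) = 688 =2^4*43^1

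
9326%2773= 1007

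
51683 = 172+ 51511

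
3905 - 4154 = - 249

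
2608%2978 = 2608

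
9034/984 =4517/492 = 9.18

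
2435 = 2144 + 291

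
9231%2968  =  327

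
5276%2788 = 2488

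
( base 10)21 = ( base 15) 16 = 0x15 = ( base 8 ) 25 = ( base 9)23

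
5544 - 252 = 5292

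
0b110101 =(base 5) 203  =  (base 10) 53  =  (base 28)1p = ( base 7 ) 104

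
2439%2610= 2439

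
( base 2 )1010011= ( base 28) 2R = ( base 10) 83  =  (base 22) 3h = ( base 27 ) 32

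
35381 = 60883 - 25502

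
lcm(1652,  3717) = 14868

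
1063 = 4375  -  3312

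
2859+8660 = 11519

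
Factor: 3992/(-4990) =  - 4/5 = - 2^2*5^(-1)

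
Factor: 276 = 2^2*3^1*23^1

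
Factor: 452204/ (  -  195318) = - 226102/97659=-2^1*3^ ( - 3)*3617^( - 1 )*113051^1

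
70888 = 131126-60238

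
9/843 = 3/281 = 0.01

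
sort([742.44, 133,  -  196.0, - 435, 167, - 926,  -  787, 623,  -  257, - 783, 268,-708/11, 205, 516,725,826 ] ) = [ - 926,  -  787, - 783, - 435, - 257, - 196.0,- 708/11, 133, 167, 205  ,  268, 516,623,725, 742.44, 826 ]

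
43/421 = 43/421= 0.10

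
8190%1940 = 430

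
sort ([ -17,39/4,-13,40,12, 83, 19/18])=[ - 17,-13, 19/18,39/4,12,40, 83] 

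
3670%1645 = 380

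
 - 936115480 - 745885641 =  - 1682001121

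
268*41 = 10988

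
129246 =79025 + 50221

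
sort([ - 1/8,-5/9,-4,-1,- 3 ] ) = [ - 4,-3, -1,  -  5/9  ,-1/8]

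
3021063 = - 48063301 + 51084364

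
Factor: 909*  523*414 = 196818498=2^1*3^4*23^1*101^1*523^1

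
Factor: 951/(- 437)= -3^1* 19^( - 1 )*23^( - 1)*317^1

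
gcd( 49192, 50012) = 4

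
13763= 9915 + 3848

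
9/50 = 9/50= 0.18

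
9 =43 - 34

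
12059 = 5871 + 6188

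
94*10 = 940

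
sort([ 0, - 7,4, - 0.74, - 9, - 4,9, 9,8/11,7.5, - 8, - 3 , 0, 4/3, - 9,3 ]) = [-9, - 9, - 8,  -  7, - 4, - 3, - 0.74,0, 0, 8/11,4/3, 3 , 4, 7.5,9 , 9] 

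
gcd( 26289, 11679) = 3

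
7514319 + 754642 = 8268961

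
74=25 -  - 49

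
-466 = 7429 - 7895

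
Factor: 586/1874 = 293^1*937^(  -  1) = 293/937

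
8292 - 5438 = 2854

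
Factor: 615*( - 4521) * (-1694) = 4710023010 =2^1*3^2*5^1*7^1*11^3*41^1*137^1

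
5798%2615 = 568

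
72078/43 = 1676  +  10/43= 1676.23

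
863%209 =27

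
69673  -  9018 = 60655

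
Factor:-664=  - 2^3*83^1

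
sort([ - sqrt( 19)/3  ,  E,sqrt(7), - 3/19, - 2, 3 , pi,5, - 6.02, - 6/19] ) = [-6.02, - 2, - sqrt( 19) /3, - 6/19, - 3/19  ,  sqrt( 7), E, 3, pi, 5 ]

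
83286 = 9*9254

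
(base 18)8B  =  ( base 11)131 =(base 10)155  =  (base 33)4N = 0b10011011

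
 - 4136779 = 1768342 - 5905121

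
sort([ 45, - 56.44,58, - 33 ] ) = [ - 56.44, - 33, 45,58]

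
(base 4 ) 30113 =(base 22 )1DL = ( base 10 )791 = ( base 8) 1427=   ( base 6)3355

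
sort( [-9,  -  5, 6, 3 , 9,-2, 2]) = [ - 9,-5, - 2, 2, 3, 6, 9 ] 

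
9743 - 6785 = 2958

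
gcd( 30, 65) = 5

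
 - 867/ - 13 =867/13 = 66.69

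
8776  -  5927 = 2849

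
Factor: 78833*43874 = 2^1*31^1*2543^1*21937^1 = 3458719042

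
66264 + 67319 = 133583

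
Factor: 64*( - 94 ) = -6016  =  - 2^7*47^1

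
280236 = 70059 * 4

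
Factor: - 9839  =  -9839^1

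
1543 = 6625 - 5082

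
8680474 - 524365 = 8156109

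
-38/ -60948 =19/30474= 0.00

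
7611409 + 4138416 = 11749825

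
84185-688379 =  - 604194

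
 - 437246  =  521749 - 958995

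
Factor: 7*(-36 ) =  - 252 = - 2^2*3^2*7^1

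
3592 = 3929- 337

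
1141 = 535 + 606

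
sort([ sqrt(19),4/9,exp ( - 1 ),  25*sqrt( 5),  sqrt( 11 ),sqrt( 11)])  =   [ exp( - 1), 4/9,sqrt( 11), sqrt (11 ),sqrt( 19),25*sqrt( 5 ) ]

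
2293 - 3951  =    -  1658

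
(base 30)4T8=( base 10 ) 4478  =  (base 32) 4BU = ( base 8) 10576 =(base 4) 1011332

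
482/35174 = 241/17587=0.01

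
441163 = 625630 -184467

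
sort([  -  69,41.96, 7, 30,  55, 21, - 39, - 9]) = [ -69,-39,-9, 7, 21, 30, 41.96,55]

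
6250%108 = 94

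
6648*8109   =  53908632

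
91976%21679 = 5260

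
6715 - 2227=4488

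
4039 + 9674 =13713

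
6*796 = 4776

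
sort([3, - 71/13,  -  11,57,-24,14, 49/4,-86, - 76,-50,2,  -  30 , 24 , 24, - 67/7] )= [ - 86, -76,  -  50, - 30,  -  24, - 11 , - 67/7, - 71/13, 2, 3, 49/4,14,24,  24, 57 ]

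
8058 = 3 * 2686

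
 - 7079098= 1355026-8434124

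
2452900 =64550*38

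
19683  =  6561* 3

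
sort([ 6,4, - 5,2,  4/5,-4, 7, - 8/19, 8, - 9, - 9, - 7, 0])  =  [-9 , - 9,  -  7,  -  5,- 4, -8/19, 0, 4/5, 2,  4,6,7, 8]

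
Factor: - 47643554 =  - 2^1*7^1 * 17^1*200183^1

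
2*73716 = 147432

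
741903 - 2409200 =-1667297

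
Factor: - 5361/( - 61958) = 2^( - 1) *3^1  *  13^( - 1)*1787^1 * 2383^ ( - 1 ) 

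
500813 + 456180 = 956993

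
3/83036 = 3/83036 = 0.00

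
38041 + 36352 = 74393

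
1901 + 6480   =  8381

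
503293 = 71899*7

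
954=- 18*( - 53 )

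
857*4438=3803366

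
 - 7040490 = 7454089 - 14494579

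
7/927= 7/927 = 0.01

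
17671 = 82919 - 65248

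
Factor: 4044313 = 7^3 * 13^1*907^1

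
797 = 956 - 159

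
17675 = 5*3535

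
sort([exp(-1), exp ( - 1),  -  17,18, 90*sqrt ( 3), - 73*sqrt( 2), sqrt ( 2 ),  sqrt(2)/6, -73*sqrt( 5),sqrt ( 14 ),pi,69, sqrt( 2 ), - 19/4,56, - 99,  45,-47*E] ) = [-73 * sqrt( 5), - 47*E,-73 * sqrt( 2),-99, - 17, - 19/4,sqrt ( 2)/6,exp( - 1),exp(-1),sqrt ( 2) , sqrt(2), pi,sqrt ( 14),18, 45,56,69,90*sqrt( 3)]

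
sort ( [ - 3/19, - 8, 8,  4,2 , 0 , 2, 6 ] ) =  [ - 8, - 3/19, 0,2,2, 4, 6,8] 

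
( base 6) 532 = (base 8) 310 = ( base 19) aa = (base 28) 74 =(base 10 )200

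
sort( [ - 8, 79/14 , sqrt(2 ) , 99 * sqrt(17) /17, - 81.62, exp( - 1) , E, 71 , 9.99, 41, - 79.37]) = [ - 81.62,  -  79.37,  -  8,exp( - 1 ), sqrt( 2), E, 79/14, 9.99, 99*sqrt(17)/17, 41, 71] 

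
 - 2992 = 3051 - 6043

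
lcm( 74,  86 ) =3182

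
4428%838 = 238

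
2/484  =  1/242 = 0.00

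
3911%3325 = 586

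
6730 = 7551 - 821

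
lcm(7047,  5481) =49329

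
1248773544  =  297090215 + 951683329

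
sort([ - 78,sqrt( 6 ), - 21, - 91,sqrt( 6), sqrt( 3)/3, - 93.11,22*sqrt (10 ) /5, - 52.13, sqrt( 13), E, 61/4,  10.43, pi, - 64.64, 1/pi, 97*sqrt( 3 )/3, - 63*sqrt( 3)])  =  [ - 63*sqrt( 3), - 93.11,  -  91, - 78,-64.64, - 52.13, - 21,  1/pi, sqrt(3)/3 , sqrt( 6), sqrt( 6 ), E,pi, sqrt( 13), 10.43, 22*sqrt(10 )/5, 61/4 , 97*sqrt ( 3 )/3 ]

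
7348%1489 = 1392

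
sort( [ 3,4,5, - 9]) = [-9 , 3,4, 5] 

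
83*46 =3818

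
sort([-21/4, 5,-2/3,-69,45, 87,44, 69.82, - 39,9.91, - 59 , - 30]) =[ - 69, - 59,-39,- 30,-21/4, - 2/3, 5, 9.91, 44, 45, 69.82,87 ] 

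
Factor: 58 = 2^1*29^1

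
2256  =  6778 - 4522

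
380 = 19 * 20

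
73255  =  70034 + 3221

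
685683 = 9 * 76187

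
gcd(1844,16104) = 4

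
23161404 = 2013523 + 21147881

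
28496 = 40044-11548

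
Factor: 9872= 2^4*617^1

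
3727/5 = 3727/5= 745.40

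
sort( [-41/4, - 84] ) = [-84,-41/4]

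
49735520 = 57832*860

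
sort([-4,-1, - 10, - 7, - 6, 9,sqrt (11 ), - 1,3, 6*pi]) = [  -  10,-7, - 6, - 4, - 1, - 1, 3,sqrt(11),9,6*pi]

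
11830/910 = 13 = 13.00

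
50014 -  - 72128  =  122142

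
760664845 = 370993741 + 389671104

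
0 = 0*63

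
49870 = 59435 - 9565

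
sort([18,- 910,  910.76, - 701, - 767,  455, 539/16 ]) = [ - 910 , - 767, - 701, 18,539/16,455, 910.76]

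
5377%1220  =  497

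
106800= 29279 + 77521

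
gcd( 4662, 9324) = 4662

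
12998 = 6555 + 6443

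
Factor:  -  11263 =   -  7^1*1609^1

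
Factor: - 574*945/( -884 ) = 271215/442 = 2^( - 1)*3^3*5^1*7^2*13^( - 1)*17^( - 1)*41^1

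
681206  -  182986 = 498220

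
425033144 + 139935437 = 564968581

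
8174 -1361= 6813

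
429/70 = 6 + 9/70 = 6.13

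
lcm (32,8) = 32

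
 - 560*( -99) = 55440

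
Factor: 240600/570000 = 401/950 = 2^ (-1 )*5^( - 2)*19^( - 1)*401^1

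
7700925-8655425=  - 954500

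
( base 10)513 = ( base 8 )1001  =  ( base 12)369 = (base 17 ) 1d3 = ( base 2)1000000001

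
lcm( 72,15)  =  360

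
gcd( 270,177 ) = 3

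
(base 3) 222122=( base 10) 719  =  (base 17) 285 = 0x2cf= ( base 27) QH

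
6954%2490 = 1974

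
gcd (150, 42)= 6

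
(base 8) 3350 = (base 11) 1368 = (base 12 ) 1034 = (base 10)1768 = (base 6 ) 12104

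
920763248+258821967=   1179585215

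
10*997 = 9970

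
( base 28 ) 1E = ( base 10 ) 42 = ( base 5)132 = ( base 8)52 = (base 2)101010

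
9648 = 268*36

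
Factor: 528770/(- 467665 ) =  - 2^1*19^1*23^1 * 773^( - 1 ) = - 874/773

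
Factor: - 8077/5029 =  - 41^1 * 47^ ( - 1)*107^ (-1)*197^1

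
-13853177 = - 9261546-4591631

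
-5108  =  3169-8277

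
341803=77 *4439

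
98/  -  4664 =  - 49/2332 = - 0.02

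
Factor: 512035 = 5^1*102407^1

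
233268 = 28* 8331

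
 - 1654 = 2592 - 4246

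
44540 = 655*68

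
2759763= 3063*901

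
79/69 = 79/69 = 1.14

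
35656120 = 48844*730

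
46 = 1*46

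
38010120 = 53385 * 712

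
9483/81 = 117  +  2/27 = 117.07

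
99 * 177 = 17523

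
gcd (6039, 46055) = 61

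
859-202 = 657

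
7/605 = 7/605= 0.01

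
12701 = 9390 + 3311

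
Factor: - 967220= - 2^2*5^1*137^1*353^1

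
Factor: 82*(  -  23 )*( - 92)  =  173512 = 2^3*23^2*41^1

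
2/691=2/691 = 0.00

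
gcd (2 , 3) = 1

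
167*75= 12525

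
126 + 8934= 9060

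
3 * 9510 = 28530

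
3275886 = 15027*218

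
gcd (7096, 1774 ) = 1774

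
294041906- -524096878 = 818138784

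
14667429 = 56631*259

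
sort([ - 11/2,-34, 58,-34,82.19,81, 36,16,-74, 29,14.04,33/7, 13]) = [-74,-34, - 34,  -  11/2,33/7,13, 14.04, 16,29,36,58 , 81,  82.19 ] 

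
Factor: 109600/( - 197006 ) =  -400/719 = - 2^4*5^2*719^( - 1)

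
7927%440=7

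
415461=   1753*237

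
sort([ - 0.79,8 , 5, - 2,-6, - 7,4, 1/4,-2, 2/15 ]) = [-7, - 6,-2,-2, -0.79,2/15, 1/4,4, 5, 8 ]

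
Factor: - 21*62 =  - 1302 = - 2^1 * 3^1*7^1*31^1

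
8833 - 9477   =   - 644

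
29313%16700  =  12613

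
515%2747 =515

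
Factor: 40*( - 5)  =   - 200 = - 2^3*5^2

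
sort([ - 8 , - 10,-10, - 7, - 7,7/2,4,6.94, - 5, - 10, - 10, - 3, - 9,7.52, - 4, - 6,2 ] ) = [-10, - 10, -10, - 10, - 9,-8,  -  7,-7 , - 6, - 5, - 4, - 3, 2, 7/2 , 4 , 6.94,7.52]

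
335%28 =27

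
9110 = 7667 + 1443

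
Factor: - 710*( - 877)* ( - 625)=- 389168750 = - 2^1*5^5*71^1*877^1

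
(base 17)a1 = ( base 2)10101011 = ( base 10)171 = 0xab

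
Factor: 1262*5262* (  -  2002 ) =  - 2^3*3^1 * 7^1*11^1*13^1*631^1*877^1 = -13294569288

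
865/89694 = 865/89694 = 0.01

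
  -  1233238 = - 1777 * 694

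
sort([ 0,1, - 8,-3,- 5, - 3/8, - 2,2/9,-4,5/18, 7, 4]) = [ - 8, - 5, - 4, - 3,  -  2 ,  -  3/8,0, 2/9 , 5/18,  1, 4, 7 ] 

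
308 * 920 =283360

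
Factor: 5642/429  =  434/33 = 2^1*3^( -1)*7^1 * 11^( - 1)*31^1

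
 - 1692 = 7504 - 9196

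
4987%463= 357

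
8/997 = 8/997= 0.01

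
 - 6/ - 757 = 6/757 = 0.01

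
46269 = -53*(-873)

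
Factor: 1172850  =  2^1*3^1*5^2*7^1 * 1117^1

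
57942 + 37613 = 95555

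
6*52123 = 312738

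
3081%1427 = 227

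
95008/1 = 95008 = 95008.00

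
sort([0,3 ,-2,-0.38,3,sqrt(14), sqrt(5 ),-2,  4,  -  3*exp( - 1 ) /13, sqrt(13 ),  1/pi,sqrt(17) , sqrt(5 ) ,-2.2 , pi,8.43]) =[ - 2.2,-2,-2, - 0.38, - 3*exp(-1) /13,0, 1/pi, sqrt(5),sqrt( 5 ), 3, 3,pi,sqrt (13),sqrt(14), 4, sqrt (17), 8.43]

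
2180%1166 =1014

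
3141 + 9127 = 12268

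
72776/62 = 36388/31=   1173.81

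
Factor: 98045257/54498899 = 7^(-1) *13^( - 1 )*31^( - 1)*  3793^1*19319^( - 1 )*25849^1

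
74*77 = 5698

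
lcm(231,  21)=231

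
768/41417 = 768/41417 = 0.02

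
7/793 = 7/793 = 0.01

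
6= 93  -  87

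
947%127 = 58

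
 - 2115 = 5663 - 7778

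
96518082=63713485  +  32804597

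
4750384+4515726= 9266110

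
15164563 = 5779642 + 9384921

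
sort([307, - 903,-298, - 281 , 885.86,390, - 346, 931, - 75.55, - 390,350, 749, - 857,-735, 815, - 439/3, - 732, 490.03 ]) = [-903, -857, -735, - 732,-390,-346,  -  298 , - 281,-439/3, - 75.55,307,350, 390,490.03 , 749 , 815,885.86,  931 ]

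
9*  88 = 792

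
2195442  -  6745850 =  - 4550408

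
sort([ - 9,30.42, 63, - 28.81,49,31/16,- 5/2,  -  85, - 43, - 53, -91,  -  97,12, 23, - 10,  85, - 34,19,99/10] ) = [-97, - 91,-85, - 53, - 43,  -  34, - 28.81, - 10,-9, - 5/2,31/16, 99/10 , 12, 19,23,30.42,49,63,85]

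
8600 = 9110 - 510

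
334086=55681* 6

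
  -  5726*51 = - 292026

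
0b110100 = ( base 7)103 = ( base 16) 34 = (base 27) 1p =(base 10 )52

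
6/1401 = 2/467  =  0.00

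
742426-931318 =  - 188892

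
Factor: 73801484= 2^2 *79^1*233549^1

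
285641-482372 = -196731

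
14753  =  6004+8749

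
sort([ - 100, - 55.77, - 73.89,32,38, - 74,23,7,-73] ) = [ - 100, - 74, - 73.89 ,-73, - 55.77,7,23,32,38 ]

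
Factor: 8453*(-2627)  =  - 37^1*71^1 *79^1 * 107^1 = - 22206031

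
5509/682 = 8+ 53/682= 8.08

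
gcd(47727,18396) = 9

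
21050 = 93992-72942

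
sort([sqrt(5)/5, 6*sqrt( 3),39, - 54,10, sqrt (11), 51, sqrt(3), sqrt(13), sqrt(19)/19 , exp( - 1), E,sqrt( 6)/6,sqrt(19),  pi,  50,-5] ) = [ - 54, - 5  ,  sqrt(19)/19,exp( - 1),sqrt( 6 )/6, sqrt ( 5 )/5,  sqrt(3),E,pi, sqrt(11), sqrt(13),sqrt(19), 10,  6*sqrt (3 ), 39, 50,51]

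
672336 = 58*11592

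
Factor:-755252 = - 2^2 * 43^1*4391^1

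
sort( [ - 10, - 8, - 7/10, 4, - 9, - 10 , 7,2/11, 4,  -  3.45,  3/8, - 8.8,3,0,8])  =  [ - 10,-10, -9,-8.8, - 8, - 3.45, - 7/10,0 , 2/11,3/8, 3,4,  4, 7,8]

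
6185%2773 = 639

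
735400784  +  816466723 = 1551867507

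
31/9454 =31/9454 = 0.00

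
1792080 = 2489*720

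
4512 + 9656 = 14168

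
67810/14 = 33905/7 = 4843.57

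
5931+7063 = 12994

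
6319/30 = 210 +19/30 = 210.63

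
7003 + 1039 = 8042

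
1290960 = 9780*132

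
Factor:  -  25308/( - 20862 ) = 2^1 *37^1*61^ ( - 1) = 74/61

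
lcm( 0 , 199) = 0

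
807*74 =59718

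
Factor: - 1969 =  - 11^1*179^1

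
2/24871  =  2/24871 = 0.00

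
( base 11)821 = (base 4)33133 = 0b1111011111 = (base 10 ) 991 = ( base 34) t5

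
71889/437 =164 + 221/437 = 164.51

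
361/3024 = 361/3024 = 0.12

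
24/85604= 6/21401 = 0.00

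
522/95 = 522/95 =5.49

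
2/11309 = 2/11309 = 0.00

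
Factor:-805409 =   -  11^1*17^1*59^1*73^1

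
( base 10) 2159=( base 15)98E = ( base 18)6BH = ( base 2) 100001101111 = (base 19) 5IC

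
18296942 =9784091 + 8512851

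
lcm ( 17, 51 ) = 51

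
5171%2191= 789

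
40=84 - 44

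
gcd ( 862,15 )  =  1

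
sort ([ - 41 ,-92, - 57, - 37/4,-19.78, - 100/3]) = [ - 92, - 57 , - 41, - 100/3 , - 19.78, - 37/4 ]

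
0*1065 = 0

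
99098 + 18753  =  117851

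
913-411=502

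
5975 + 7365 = 13340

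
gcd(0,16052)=16052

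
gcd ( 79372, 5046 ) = 2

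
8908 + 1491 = 10399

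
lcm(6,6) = 6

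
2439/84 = 813/28 = 29.04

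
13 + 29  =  42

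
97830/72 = 5435/4=1358.75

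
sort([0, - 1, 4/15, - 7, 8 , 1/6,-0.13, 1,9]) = [ - 7, - 1, - 0.13 , 0,  1/6, 4/15,1 , 8 , 9]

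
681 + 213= 894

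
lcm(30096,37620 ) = 150480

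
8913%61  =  7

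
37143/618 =60 + 21/206  =  60.10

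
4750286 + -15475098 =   -  10724812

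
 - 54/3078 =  - 1/57= - 0.02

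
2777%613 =325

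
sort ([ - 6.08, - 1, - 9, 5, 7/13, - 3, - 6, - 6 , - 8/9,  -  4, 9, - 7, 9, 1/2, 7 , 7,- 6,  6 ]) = [-9,-7, - 6.08,  -  6, -6, - 6 , - 4, - 3, - 1,-8/9, 1/2, 7/13, 5, 6,7, 7,9, 9 ]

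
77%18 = 5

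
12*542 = 6504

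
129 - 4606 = -4477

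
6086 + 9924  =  16010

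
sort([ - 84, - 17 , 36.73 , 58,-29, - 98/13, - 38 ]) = [-84, - 38,-29 , - 17, - 98/13,36.73 , 58]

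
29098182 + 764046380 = 793144562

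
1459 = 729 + 730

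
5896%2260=1376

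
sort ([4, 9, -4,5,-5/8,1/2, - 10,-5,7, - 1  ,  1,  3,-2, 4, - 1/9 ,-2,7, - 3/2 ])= [-10, - 5,- 4, - 2, - 2, - 3/2 , - 1, - 5/8,-1/9,1/2,1, 3,4, 4,5 , 7,7 , 9] 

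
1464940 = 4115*356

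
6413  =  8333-1920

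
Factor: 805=5^1* 7^1*23^1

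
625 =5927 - 5302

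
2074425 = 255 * 8135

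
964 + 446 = 1410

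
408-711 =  - 303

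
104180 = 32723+71457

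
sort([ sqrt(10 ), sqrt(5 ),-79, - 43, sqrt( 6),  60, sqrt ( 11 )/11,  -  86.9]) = [ - 86.9, - 79, - 43, sqrt( 11 ) /11, sqrt(5 ), sqrt(6 ),sqrt(10 ),60]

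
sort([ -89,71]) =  [  -  89,71] 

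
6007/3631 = 6007/3631 = 1.65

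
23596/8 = 2949  +  1/2= 2949.50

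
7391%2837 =1717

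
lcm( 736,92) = 736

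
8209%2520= 649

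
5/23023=5/23023 = 0.00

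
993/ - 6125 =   -  1 + 5132/6125 =- 0.16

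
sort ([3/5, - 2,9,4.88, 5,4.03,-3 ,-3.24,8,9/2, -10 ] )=[  -  10, - 3.24,-3, - 2,3/5,4.03,9/2, 4.88 , 5, 8,9] 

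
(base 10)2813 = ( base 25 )4cd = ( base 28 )3gd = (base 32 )2nt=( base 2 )101011111101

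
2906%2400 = 506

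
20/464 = 5/116 = 0.04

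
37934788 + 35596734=73531522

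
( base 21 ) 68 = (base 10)134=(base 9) 158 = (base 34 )3W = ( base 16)86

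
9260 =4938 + 4322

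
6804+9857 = 16661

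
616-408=208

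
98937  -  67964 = 30973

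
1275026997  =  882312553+392714444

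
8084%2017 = 16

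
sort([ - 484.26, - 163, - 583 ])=[ - 583, - 484.26, - 163]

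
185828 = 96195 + 89633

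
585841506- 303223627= 282617879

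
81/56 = 81/56 = 1.45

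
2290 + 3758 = 6048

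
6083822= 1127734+4956088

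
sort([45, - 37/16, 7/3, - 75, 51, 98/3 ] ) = [ - 75, - 37/16,7/3,98/3,  45, 51 ]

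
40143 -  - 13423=53566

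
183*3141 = 574803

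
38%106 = 38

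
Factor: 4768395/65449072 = 2^ ( - 4)*3^1*5^1 * 13^( - 1)*19^( - 1) * 139^1*2287^1*16561^( - 1) 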